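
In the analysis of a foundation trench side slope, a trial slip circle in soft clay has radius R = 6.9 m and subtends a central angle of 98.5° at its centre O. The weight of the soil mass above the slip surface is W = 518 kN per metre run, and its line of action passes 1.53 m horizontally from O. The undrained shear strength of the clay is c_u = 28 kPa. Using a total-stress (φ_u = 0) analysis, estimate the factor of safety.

Taking moments about the centre O, the resisting moment is provided by the undrained shear strength acting along the arc:
Arc length L_a = R·θ = 6.9·(98.5°·π/180) = 6.9·1.7191 = 11.86 m
M_R = c_u·L_a·R = 28·11.86·6.9 = 2291.8 kN·m/m
M_D = W·d = 518·1.53 = 792.5 kN·m/m
FS = M_R / M_D = 2291.8 / 792.5 = 2.892

FS = 2.89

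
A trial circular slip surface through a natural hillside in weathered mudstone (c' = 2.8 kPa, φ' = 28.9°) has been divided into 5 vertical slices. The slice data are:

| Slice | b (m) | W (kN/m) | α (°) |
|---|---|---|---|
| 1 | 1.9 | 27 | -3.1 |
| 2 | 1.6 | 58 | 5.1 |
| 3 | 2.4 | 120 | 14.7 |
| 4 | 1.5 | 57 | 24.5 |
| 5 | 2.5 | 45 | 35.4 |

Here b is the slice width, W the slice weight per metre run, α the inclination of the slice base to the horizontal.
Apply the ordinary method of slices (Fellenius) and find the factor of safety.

Ordinary method of slices: FS = Σ[c'·Δl_i + (W_i cosα_i)·tanφ'] / Σ W_i sinα_i, with Δl_i = b_i / cosα_i.
Slice 1: Δl = 1.9/cos(-3.1°) = 1.903 m; N'_1 = 27·cos(-3.1°) = 27.0; c'Δl = 5.33; W sinα = -1.5
Slice 2: Δl = 1.6/cos5.1° = 1.606 m; N'_2 = 58·cos5.1° = 57.8; c'Δl = 4.50; W sinα = 5.2
Slice 3: Δl = 2.4/cos14.7° = 2.481 m; N'_3 = 120·cos14.7° = 116.1; c'Δl = 6.95; W sinα = 30.5
Slice 4: Δl = 1.5/cos24.5° = 1.648 m; N'_4 = 57·cos24.5° = 51.9; c'Δl = 4.62; W sinα = 23.6
Slice 5: Δl = 2.5/cos35.4° = 3.067 m; N'_5 = 45·cos35.4° = 36.7; c'Δl = 8.59; W sinα = 26.1
Σc'Δl = 30.0 kN/m; ΣN' = 289.4 kN/m; ΣW sinα = 83.9 kN/m
Resisting = 30.0 + 289.4·tan28.9° = 30.0 + 159.7 = 189.7 kN/m
FS = 189.7 / 83.9 = 2.262

FS = 2.26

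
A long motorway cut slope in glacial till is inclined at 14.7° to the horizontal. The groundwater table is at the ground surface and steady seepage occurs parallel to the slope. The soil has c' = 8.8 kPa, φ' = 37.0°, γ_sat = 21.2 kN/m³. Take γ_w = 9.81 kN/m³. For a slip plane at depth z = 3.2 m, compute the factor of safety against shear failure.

FS = 2.07

With seepage parallel to the slope and the water table at the surface, the effective normal stress on the slip plane uses the buoyant unit weight γ' = γ_sat − γ_w while the driving shear stress uses γ_sat:
FS = [c' + γ' z cos²β tanφ'] / [γ_sat z sinβ cosβ]
γ' = 21.2 − 9.81 = 11.39 kN/m³
Numerator = 8.8 + 11.39·3.2·cos²14.7°·tan37.0° = 8.8 + 11.39·3.2·0.9356·0.7536 = 34.497 kPa
Denominator = 21.2·3.2·sin14.7°·cos14.7° = 21.2·3.2·0.2538·0.9673 = 16.651 kPa
FS = 34.497 / 16.651 = 2.072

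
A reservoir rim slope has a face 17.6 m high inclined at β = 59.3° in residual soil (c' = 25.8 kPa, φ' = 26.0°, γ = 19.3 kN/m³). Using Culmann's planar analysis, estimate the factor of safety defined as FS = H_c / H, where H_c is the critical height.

H_c = (4c'/γ) · sinβ cosφ' / [1 − cos(β − φ')]
    = (4·25.8/19.3) · sin59.3°·cos26.0° / [1 − cos33.3°]
    = 5.347 · 0.7728 / 0.1642 = 25.17 m
FS = H_c / H = 25.17 / 17.6 = 1.430

FS = 1.43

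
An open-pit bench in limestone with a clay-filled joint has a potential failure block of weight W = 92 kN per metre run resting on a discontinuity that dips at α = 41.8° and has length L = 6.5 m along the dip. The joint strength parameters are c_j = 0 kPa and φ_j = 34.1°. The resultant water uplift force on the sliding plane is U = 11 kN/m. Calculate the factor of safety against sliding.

FS = 0.64

Resolving the block weight along and normal to the plane and applying the Mohr–Coulomb strength on the joint:
N' = W cosα − U = 92·cos41.8° − 11 = 57.6 kN/m
Driving force T = W sinα = 92·sin41.8° = 61.3 kN/m
Resisting force R = c_j·L + N'·tanφ_j = 0·6.5 + 57.6·tan34.1° = 0.0 + 39.0 = 39.0 kN/m
FS = R / T = 39.0 / 61.3 = 0.636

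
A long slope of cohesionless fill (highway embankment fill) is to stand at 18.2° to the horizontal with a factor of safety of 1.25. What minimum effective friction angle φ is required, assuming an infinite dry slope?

FS = tanφ/tanβ ⇒ tanφ = FS · tanβ = 1.25 · tan18.2° = 0.4110
φ = arctan(0.4110) = 22.34°

φ = 22.3°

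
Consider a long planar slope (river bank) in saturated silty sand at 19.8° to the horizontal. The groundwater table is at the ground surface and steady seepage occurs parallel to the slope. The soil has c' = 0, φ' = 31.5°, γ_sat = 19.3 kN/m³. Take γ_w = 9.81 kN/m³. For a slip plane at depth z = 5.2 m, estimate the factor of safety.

With seepage parallel to the slope and the water table at the surface, the effective normal stress on the slip plane uses the buoyant unit weight γ' = γ_sat − γ_w while the driving shear stress uses γ_sat:
FS = [c' + γ' z cos²β tanφ'] / [γ_sat z sinβ cosβ]
(For c' = 0 this reduces to FS = (γ'/γ_sat)·tanφ'/tanβ.)
γ' = 19.3 − 9.81 = 9.49 kN/m³
Numerator = 0.0 + 9.49·5.2·cos²19.8°·tan31.5° = 0.0 + 9.49·5.2·0.8853·0.6128 = 26.771 kPa
Denominator = 19.3·5.2·sin19.8°·cos19.8° = 19.3·5.2·0.3387·0.9409 = 31.986 kPa
FS = 26.771 / 31.986 = 0.837

FS = 0.84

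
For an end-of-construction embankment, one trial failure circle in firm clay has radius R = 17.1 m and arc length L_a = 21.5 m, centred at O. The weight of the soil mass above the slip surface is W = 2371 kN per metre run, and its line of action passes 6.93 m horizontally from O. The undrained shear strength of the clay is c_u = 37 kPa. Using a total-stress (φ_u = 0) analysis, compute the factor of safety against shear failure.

FS = 0.83

Taking moments about the centre O, the resisting moment is provided by the undrained shear strength acting along the arc:
M_R = c_u·L_a·R = 37·21.50·17.1 = 13603.1 kN·m/m
M_D = W·d = 2371·6.93 = 16431.0 kN·m/m
FS = M_R / M_D = 13603.1 / 16431.0 = 0.828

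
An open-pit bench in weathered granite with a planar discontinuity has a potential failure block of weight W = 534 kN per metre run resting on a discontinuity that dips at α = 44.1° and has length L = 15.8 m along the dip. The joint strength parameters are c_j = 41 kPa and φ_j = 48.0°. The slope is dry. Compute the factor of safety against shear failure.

FS = 2.89

Resolving the block weight along and normal to the plane and applying the Mohr–Coulomb strength on the joint:
N' = W cosα = 534·cos44.1° = 383.5 kN/m
Driving force T = W sinα = 534·sin44.1° = 371.6 kN/m
Resisting force R = c_j·L + N'·tanφ_j = 41·15.8 + 383.5·tan48.0° = 647.8 + 425.9 = 1073.7 kN/m
FS = R / T = 1073.7 / 371.6 = 2.889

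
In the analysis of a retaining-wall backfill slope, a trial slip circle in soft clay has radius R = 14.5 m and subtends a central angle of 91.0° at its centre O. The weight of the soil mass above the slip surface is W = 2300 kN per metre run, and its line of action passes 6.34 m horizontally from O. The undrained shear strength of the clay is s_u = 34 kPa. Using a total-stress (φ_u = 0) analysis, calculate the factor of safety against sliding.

Taking moments about the centre O, the resisting moment is provided by the undrained shear strength acting along the arc:
Arc length L_a = R·θ = 14.5·(91.0°·π/180) = 14.5·1.5882 = 23.03 m
M_R = s_u·L_a·R = 34·23.03·14.5 = 11353.6 kN·m/m
M_D = W·d = 2300·6.34 = 14582.0 kN·m/m
FS = M_R / M_D = 11353.6 / 14582.0 = 0.779

FS = 0.78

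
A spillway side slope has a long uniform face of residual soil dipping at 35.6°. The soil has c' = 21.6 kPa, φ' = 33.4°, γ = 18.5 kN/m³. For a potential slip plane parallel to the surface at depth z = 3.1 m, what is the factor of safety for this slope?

FS = 1.72

For an infinite slope with a slip plane parallel to the surface (no pore pressure): FS = [c' + γz cos²β tanφ'] / [γz sinβ cosβ].
γz = 18.5·3.1 = 57.35 kN/m²
Numerator = 21.6 + 57.35·cos²35.6°·tan33.4° = 21.6 + 57.35·0.6611·0.6594 = 46.601 kPa
Denominator = 57.35·sin35.6°·cos35.6° = 57.35·0.5821·0.8131 = 27.145 kPa
FS = 46.601 / 27.145 = 1.717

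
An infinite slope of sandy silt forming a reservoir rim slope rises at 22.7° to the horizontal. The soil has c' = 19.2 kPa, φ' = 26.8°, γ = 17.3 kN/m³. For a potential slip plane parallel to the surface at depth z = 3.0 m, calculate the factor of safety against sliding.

For an infinite slope with a slip plane parallel to the surface (no pore pressure): FS = [c' + γz cos²β tanφ'] / [γz sinβ cosβ].
γz = 17.3·3.0 = 51.90 kN/m²
Numerator = 19.2 + 51.90·cos²22.7°·tan26.8° = 19.2 + 51.90·0.8511·0.5051 = 41.512 kPa
Denominator = 51.90·sin22.7°·cos22.7° = 51.90·0.3859·0.9225 = 18.477 kPa
FS = 41.512 / 18.477 = 2.247

FS = 2.25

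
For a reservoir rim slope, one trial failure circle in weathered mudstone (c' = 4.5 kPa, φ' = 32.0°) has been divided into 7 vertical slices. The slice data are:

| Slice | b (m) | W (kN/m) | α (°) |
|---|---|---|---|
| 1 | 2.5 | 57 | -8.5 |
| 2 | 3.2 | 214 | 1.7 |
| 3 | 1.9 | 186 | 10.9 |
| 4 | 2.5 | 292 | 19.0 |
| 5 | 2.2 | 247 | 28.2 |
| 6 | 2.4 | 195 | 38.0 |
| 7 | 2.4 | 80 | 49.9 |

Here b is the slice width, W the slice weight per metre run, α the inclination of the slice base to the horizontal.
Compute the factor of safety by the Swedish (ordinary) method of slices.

Ordinary method of slices: FS = Σ[c'·Δl_i + (W_i cosα_i)·tanφ'] / Σ W_i sinα_i, with Δl_i = b_i / cosα_i.
Slice 1: Δl = 2.5/cos(-8.5°) = 2.528 m; N'_1 = 57·cos(-8.5°) = 56.4; c'Δl = 11.37; W sinα = -8.4
Slice 2: Δl = 3.2/cos1.7° = 3.201 m; N'_2 = 214·cos1.7° = 213.9; c'Δl = 14.41; W sinα = 6.3
Slice 3: Δl = 1.9/cos10.9° = 1.935 m; N'_3 = 186·cos10.9° = 182.6; c'Δl = 8.71; W sinα = 35.2
Slice 4: Δl = 2.5/cos19.0° = 2.644 m; N'_4 = 292·cos19.0° = 276.1; c'Δl = 11.90; W sinα = 95.1
Slice 5: Δl = 2.2/cos28.2° = 2.496 m; N'_5 = 247·cos28.2° = 217.7; c'Δl = 11.23; W sinα = 116.7
Slice 6: Δl = 2.4/cos38.0° = 3.046 m; N'_6 = 195·cos38.0° = 153.7; c'Δl = 13.71; W sinα = 120.1
Slice 7: Δl = 2.4/cos49.9° = 3.726 m; N'_7 = 80·cos49.9° = 51.5; c'Δl = 16.77; W sinα = 61.2
Σc'Δl = 88.1 kN/m; ΣN' = 1151.9 kN/m; ΣW sinα = 426.1 kN/m
Resisting = 88.1 + 1151.9·tan32.0° = 88.1 + 719.8 = 807.9 kN/m
FS = 807.9 / 426.1 = 1.896

FS = 1.90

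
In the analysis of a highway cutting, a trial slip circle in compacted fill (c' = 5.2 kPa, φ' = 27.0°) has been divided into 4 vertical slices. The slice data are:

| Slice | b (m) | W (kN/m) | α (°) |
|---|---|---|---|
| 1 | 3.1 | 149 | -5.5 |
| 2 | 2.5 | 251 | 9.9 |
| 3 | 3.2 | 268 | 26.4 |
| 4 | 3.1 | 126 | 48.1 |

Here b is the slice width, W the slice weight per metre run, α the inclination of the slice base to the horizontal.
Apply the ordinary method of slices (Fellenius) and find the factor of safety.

Ordinary method of slices: FS = Σ[c'·Δl_i + (W_i cosα_i)·tanφ'] / Σ W_i sinα_i, with Δl_i = b_i / cosα_i.
Slice 1: Δl = 3.1/cos(-5.5°) = 3.114 m; N'_1 = 149·cos(-5.5°) = 148.3; c'Δl = 16.19; W sinα = -14.3
Slice 2: Δl = 2.5/cos9.9° = 2.538 m; N'_2 = 251·cos9.9° = 247.3; c'Δl = 13.20; W sinα = 43.2
Slice 3: Δl = 3.2/cos26.4° = 3.573 m; N'_3 = 268·cos26.4° = 240.1; c'Δl = 18.58; W sinα = 119.2
Slice 4: Δl = 3.1/cos48.1° = 4.642 m; N'_4 = 126·cos48.1° = 84.1; c'Δl = 24.14; W sinα = 93.8
Σc'Δl = 72.1 kN/m; ΣN' = 719.8 kN/m; ΣW sinα = 241.8 kN/m
Resisting = 72.1 + 719.8·tan27.0° = 72.1 + 366.7 = 438.8 kN/m
FS = 438.8 / 241.8 = 1.815

FS = 1.81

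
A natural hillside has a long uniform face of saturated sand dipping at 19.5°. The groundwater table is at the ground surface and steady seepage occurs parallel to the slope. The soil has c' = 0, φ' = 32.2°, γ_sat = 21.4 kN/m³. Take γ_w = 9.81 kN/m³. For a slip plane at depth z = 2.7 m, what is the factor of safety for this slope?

FS = 0.96

With seepage parallel to the slope and the water table at the surface, the effective normal stress on the slip plane uses the buoyant unit weight γ' = γ_sat − γ_w while the driving shear stress uses γ_sat:
FS = [c' + γ' z cos²β tanφ'] / [γ_sat z sinβ cosβ]
(For c' = 0 this reduces to FS = (γ'/γ_sat)·tanφ'/tanβ.)
γ' = 21.4 − 9.81 = 11.59 kN/m³
Numerator = 0.0 + 11.59·2.7·cos²19.5°·tan32.2° = 0.0 + 11.59·2.7·0.8886·0.6297 = 17.510 kPa
Denominator = 21.4·2.7·sin19.5°·cos19.5° = 21.4·2.7·0.3338·0.9426 = 18.181 kPa
FS = 17.510 / 18.181 = 0.963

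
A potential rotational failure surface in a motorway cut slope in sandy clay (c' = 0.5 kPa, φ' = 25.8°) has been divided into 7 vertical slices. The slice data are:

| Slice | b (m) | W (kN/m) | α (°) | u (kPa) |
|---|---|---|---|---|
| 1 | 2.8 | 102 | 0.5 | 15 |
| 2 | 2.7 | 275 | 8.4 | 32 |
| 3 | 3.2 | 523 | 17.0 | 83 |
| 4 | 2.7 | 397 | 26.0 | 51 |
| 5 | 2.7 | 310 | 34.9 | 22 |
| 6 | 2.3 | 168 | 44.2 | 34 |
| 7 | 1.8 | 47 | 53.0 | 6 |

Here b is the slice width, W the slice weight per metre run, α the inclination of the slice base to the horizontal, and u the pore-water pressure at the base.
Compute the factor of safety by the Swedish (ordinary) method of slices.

FS = 0.62

Ordinary method of slices: FS = Σ[c'·Δl_i + (W_i cosα_i − u_i·Δl_i)·tanφ'] / Σ W_i sinα_i, with Δl_i = b_i / cosα_i.
Slice 1: Δl = 2.8/cos0.5° = 2.800 m; N'_1 = 102·cos0.5° − 15·2.800 = 60.0; c'Δl = 1.40; W sinα = 0.9
Slice 2: Δl = 2.7/cos8.4° = 2.729 m; N'_2 = 275·cos8.4° − 32·2.729 = 184.7; c'Δl = 1.36; W sinα = 40.2
Slice 3: Δl = 3.2/cos17.0° = 3.346 m; N'_3 = 523·cos17.0° − 83·3.346 = 222.4; c'Δl = 1.67; W sinα = 152.9
Slice 4: Δl = 2.7/cos26.0° = 3.004 m; N'_4 = 397·cos26.0° − 51·3.004 = 203.6; c'Δl = 1.50; W sinα = 174.0
Slice 5: Δl = 2.7/cos34.9° = 3.292 m; N'_5 = 310·cos34.9° − 22·3.292 = 181.8; c'Δl = 1.65; W sinα = 177.4
Slice 6: Δl = 2.3/cos44.2° = 3.208 m; N'_6 = 168·cos44.2° − 34·3.208 = 11.4; c'Δl = 1.60; W sinα = 117.1
Slice 7: Δl = 1.8/cos53.0° = 2.991 m; N'_7 = 47·cos53.0° − 6·2.991 = 10.3; c'Δl = 1.50; W sinα = 37.5
Σc'Δl = 10.7 kN/m; ΣN' = 874.3 kN/m; ΣW sinα = 700.0 kN/m
Resisting = 10.7 + 874.3·tan25.8° = 10.7 + 422.6 = 433.3 kN/m
FS = 433.3 / 700.0 = 0.619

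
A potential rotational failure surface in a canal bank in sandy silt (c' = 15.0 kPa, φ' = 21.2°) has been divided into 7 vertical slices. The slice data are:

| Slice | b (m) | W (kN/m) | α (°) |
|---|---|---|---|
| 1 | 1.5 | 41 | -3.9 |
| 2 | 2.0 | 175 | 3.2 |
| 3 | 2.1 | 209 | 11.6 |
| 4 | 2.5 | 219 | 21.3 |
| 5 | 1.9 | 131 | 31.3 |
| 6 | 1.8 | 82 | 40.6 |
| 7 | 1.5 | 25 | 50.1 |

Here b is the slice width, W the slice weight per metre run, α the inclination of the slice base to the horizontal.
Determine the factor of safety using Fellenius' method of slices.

Ordinary method of slices: FS = Σ[c'·Δl_i + (W_i cosα_i)·tanφ'] / Σ W_i sinα_i, with Δl_i = b_i / cosα_i.
Slice 1: Δl = 1.5/cos(-3.9°) = 1.503 m; N'_1 = 41·cos(-3.9°) = 40.9; c'Δl = 22.55; W sinα = -2.8
Slice 2: Δl = 2.0/cos3.2° = 2.003 m; N'_2 = 175·cos3.2° = 174.7; c'Δl = 30.05; W sinα = 9.8
Slice 3: Δl = 2.1/cos11.6° = 2.144 m; N'_3 = 209·cos11.6° = 204.7; c'Δl = 32.16; W sinα = 42.0
Slice 4: Δl = 2.5/cos21.3° = 2.683 m; N'_4 = 219·cos21.3° = 204.0; c'Δl = 40.25; W sinα = 79.6
Slice 5: Δl = 1.9/cos31.3° = 2.224 m; N'_5 = 131·cos31.3° = 111.9; c'Δl = 33.35; W sinα = 68.1
Slice 6: Δl = 1.8/cos40.6° = 2.371 m; N'_6 = 82·cos40.6° = 62.3; c'Δl = 35.56; W sinα = 53.4
Slice 7: Δl = 1.5/cos50.1° = 2.338 m; N'_7 = 25·cos50.1° = 16.0; c'Δl = 35.08; W sinα = 19.2
Σc'Δl = 229.0 kN/m; ΣN' = 814.6 kN/m; ΣW sinα = 269.2 kN/m
Resisting = 229.0 + 814.6·tan21.2° = 229.0 + 316.0 = 545.0 kN/m
FS = 545.0 / 269.2 = 2.025

FS = 2.02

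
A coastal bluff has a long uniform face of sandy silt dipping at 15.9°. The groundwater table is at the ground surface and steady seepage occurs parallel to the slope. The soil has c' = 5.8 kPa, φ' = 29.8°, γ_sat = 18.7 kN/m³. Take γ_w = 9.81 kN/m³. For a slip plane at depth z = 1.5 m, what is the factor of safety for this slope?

FS = 1.74

With seepage parallel to the slope and the water table at the surface, the effective normal stress on the slip plane uses the buoyant unit weight γ' = γ_sat − γ_w while the driving shear stress uses γ_sat:
FS = [c' + γ' z cos²β tanφ'] / [γ_sat z sinβ cosβ]
γ' = 18.7 − 9.81 = 8.89 kN/m³
Numerator = 5.8 + 8.89·1.5·cos²15.9°·tan29.8° = 5.8 + 8.89·1.5·0.9249·0.5727 = 12.864 kPa
Denominator = 18.7·1.5·sin15.9°·cos15.9° = 18.7·1.5·0.2740·0.9617 = 7.391 kPa
FS = 12.864 / 7.391 = 1.741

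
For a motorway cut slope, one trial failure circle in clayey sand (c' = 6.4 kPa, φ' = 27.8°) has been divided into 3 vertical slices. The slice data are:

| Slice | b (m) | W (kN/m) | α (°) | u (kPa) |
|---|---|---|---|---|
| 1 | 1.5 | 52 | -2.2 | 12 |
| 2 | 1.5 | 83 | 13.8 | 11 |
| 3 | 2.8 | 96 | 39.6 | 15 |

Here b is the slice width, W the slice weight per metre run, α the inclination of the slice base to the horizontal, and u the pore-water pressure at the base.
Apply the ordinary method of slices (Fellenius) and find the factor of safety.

FS = 1.32

Ordinary method of slices: FS = Σ[c'·Δl_i + (W_i cosα_i − u_i·Δl_i)·tanφ'] / Σ W_i sinα_i, with Δl_i = b_i / cosα_i.
Slice 1: Δl = 1.5/cos(-2.2°) = 1.501 m; N'_1 = 52·cos(-2.2°) − 12·1.501 = 33.9; c'Δl = 9.61; W sinα = -2.0
Slice 2: Δl = 1.5/cos13.8° = 1.545 m; N'_2 = 83·cos13.8° − 11·1.545 = 63.6; c'Δl = 9.89; W sinα = 19.8
Slice 3: Δl = 2.8/cos39.6° = 3.634 m; N'_3 = 96·cos39.6° − 15·3.634 = 19.5; c'Δl = 23.26; W sinα = 61.2
Σc'Δl = 42.7 kN/m; ΣN' = 117.0 kN/m; ΣW sinα = 79.0 kN/m
Resisting = 42.7 + 117.0·tan27.8° = 42.7 + 61.7 = 104.4 kN/m
FS = 104.4 / 79.0 = 1.322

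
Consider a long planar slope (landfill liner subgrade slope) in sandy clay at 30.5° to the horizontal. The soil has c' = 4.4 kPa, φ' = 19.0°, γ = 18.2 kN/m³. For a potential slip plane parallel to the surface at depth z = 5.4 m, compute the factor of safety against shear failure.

FS = 0.69

For an infinite slope with a slip plane parallel to the surface (no pore pressure): FS = [c' + γz cos²β tanφ'] / [γz sinβ cosβ].
γz = 18.2·5.4 = 98.28 kN/m²
Numerator = 4.4 + 98.28·cos²30.5°·tan19.0° = 4.4 + 98.28·0.7424·0.3443 = 29.523 kPa
Denominator = 98.28·sin30.5°·cos30.5° = 98.28·0.5075·0.8616 = 42.979 kPa
FS = 29.523 / 42.979 = 0.687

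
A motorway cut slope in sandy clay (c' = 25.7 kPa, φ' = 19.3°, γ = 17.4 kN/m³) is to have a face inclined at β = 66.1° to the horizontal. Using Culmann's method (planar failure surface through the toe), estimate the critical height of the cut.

Culmann's analysis gives the critical failure plane at α_cr = (β + φ')/2 = (66.1 + 19.3)/2 = 42.7°, and the critical height
H_c = (4c'/γ) · sinβ cosφ' / [1 − cos(β − φ')]
    = (4·25.7/17.4) · sin66.1°·cos19.3° / [1 − cos(46.8°)]
    = 5.908 · 0.9143·0.9438 / [1 − 0.6845]
    = 5.908 · 0.8629 / 0.3155
    = 16.16 m

H_c = 16.16 m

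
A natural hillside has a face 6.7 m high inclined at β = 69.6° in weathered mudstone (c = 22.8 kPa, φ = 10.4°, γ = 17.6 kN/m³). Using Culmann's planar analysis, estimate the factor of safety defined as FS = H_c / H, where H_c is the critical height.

FS = 1.46

H_c = (4c/γ) · sinβ cosφ / [1 − cos(β − φ)]
    = (4·22.8/17.6) · sin69.6°·cos10.4° / [1 − cos59.2°]
    = 5.182 · 0.9219 / 0.4880 = 9.79 m
FS = H_c / H = 9.79 / 6.7 = 1.461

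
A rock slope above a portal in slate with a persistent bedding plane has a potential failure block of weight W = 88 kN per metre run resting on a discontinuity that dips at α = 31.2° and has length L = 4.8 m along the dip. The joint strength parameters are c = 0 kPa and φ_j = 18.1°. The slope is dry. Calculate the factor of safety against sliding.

Resolving the block weight along and normal to the plane and applying the Mohr–Coulomb strength on the joint:
N' = W cosα = 88·cos31.2° = 75.3 kN/m
Driving force T = W sinα = 88·sin31.2° = 45.6 kN/m
Resisting force R = c·L + N'·tanφ_j = 0·4.8 + 75.3·tan18.1° = 0.0 + 24.6 = 24.6 kN/m
FS = R / T = 24.6 / 45.6 = 0.540

FS = 0.54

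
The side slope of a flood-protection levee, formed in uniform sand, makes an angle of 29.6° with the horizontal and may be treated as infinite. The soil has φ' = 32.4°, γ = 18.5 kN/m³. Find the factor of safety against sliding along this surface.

FS = 1.12

For a dry cohesionless infinite slope the factor of safety is FS = tanφ' / tanβ.
FS = tan32.4° / tan29.6° = 0.6346 / 0.5681 = 1.117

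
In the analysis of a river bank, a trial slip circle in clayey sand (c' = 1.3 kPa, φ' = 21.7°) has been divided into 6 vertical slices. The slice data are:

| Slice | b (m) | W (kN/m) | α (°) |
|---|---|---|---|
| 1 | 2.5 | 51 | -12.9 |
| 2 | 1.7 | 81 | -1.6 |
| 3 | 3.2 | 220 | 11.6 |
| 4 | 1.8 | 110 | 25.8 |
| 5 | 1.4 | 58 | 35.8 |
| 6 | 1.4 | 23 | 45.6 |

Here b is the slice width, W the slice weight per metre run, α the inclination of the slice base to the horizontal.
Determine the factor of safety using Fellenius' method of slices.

Ordinary method of slices: FS = Σ[c'·Δl_i + (W_i cosα_i)·tanφ'] / Σ W_i sinα_i, with Δl_i = b_i / cosα_i.
Slice 1: Δl = 2.5/cos(-12.9°) = 2.565 m; N'_1 = 51·cos(-12.9°) = 49.7; c'Δl = 3.33; W sinα = -11.4
Slice 2: Δl = 1.7/cos(-1.6°) = 1.701 m; N'_2 = 81·cos(-1.6°) = 81.0; c'Δl = 2.21; W sinα = -2.3
Slice 3: Δl = 3.2/cos11.6° = 3.267 m; N'_3 = 220·cos11.6° = 215.5; c'Δl = 4.25; W sinα = 44.2
Slice 4: Δl = 1.8/cos25.8° = 1.999 m; N'_4 = 110·cos25.8° = 99.0; c'Δl = 2.60; W sinα = 47.9
Slice 5: Δl = 1.4/cos35.8° = 1.726 m; N'_5 = 58·cos35.8° = 47.0; c'Δl = 2.24; W sinα = 33.9
Slice 6: Δl = 1.4/cos45.6° = 2.001 m; N'_6 = 23·cos45.6° = 16.1; c'Δl = 2.60; W sinα = 16.4
Σc'Δl = 17.2 kN/m; ΣN' = 508.4 kN/m; ΣW sinα = 128.8 kN/m
Resisting = 17.2 + 508.4·tan21.7° = 17.2 + 202.3 = 219.5 kN/m
FS = 219.5 / 128.8 = 1.704

FS = 1.70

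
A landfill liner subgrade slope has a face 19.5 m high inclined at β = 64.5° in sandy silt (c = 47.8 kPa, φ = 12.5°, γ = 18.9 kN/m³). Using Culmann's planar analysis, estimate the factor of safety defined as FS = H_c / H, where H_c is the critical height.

FS = 1.19

H_c = (4c/γ) · sinβ cosφ / [1 − cos(β − φ)]
    = (4·47.8/18.9) · sin64.5°·cos12.5° / [1 − cos52.0°]
    = 10.116 · 0.8812 / 0.3843 = 23.19 m
FS = H_c / H = 23.19 / 19.5 = 1.189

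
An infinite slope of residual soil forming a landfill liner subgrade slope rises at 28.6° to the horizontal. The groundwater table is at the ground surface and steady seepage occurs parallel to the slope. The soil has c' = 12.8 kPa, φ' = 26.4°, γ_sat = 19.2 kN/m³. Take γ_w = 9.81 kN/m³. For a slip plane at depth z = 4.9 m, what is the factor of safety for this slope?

FS = 0.77

With seepage parallel to the slope and the water table at the surface, the effective normal stress on the slip plane uses the buoyant unit weight γ' = γ_sat − γ_w while the driving shear stress uses γ_sat:
FS = [c' + γ' z cos²β tanφ'] / [γ_sat z sinβ cosβ]
γ' = 19.2 − 9.81 = 9.39 kN/m³
Numerator = 12.8 + 9.39·4.9·cos²28.6°·tan26.4° = 12.8 + 9.39·4.9·0.7709·0.4964 = 30.406 kPa
Denominator = 19.2·4.9·sin28.6°·cos28.6° = 19.2·4.9·0.4787·0.8780 = 39.540 kPa
FS = 30.406 / 39.540 = 0.769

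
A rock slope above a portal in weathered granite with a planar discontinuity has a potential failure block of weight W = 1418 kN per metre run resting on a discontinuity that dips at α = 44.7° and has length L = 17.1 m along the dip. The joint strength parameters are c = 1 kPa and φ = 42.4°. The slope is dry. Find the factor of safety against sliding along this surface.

Resolving the block weight along and normal to the plane and applying the Mohr–Coulomb strength on the joint:
N' = W cosα = 1418·cos44.7° = 1007.9 kN/m
Driving force T = W sinα = 1418·sin44.7° = 997.4 kN/m
Resisting force R = c·L + N'·tanφ = 1·17.1 + 1007.9·tan42.4° = 17.1 + 920.4 = 937.5 kN/m
FS = R / T = 937.5 / 997.4 = 0.940

FS = 0.94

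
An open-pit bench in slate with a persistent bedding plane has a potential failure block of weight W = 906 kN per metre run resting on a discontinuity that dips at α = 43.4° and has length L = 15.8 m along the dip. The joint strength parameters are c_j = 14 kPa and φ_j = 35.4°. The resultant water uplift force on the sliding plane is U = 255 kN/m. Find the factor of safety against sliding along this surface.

Resolving the block weight along and normal to the plane and applying the Mohr–Coulomb strength on the joint:
N' = W cosα − U = 906·cos43.4° − 255 = 403.3 kN/m
Driving force T = W sinα = 906·sin43.4° = 622.5 kN/m
Resisting force R = c_j·L + N'·tanφ_j = 14·15.8 + 403.3·tan35.4° = 221.2 + 286.6 = 507.8 kN/m
FS = R / T = 507.8 / 622.5 = 0.816

FS = 0.82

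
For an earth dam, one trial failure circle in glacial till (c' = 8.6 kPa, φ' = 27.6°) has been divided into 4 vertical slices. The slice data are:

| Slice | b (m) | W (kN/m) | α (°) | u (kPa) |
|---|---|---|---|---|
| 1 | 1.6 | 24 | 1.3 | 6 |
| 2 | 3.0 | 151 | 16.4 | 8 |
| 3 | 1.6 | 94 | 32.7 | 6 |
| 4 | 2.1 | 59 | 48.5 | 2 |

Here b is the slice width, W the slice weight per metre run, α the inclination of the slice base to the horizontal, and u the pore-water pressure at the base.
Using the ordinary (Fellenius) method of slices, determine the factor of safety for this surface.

FS = 1.50

Ordinary method of slices: FS = Σ[c'·Δl_i + (W_i cosα_i − u_i·Δl_i)·tanφ'] / Σ W_i sinα_i, with Δl_i = b_i / cosα_i.
Slice 1: Δl = 1.6/cos1.3° = 1.600 m; N'_1 = 24·cos1.3° − 6·1.600 = 14.4; c'Δl = 13.76; W sinα = 0.5
Slice 2: Δl = 3.0/cos16.4° = 3.127 m; N'_2 = 151·cos16.4° − 8·3.127 = 119.8; c'Δl = 26.89; W sinα = 42.6
Slice 3: Δl = 1.6/cos32.7° = 1.901 m; N'_3 = 94·cos32.7° − 6·1.901 = 67.7; c'Δl = 16.35; W sinα = 50.8
Slice 4: Δl = 2.1/cos48.5° = 3.169 m; N'_4 = 59·cos48.5° − 2·3.169 = 32.8; c'Δl = 27.26; W sinα = 44.2
Σc'Δl = 84.3 kN/m; ΣN' = 234.7 kN/m; ΣW sinα = 138.1 kN/m
Resisting = 84.3 + 234.7·tan27.6° = 84.3 + 122.7 = 207.0 kN/m
FS = 207.0 / 138.1 = 1.498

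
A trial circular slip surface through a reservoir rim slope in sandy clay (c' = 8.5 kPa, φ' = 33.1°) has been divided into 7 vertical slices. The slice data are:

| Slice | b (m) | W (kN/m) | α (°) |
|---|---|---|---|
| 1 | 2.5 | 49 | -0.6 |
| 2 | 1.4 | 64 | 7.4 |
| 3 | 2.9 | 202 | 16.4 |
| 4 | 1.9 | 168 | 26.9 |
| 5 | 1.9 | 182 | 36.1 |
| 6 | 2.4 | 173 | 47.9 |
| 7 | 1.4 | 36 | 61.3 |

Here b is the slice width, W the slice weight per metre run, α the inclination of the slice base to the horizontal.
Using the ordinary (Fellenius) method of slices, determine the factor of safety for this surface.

Ordinary method of slices: FS = Σ[c'·Δl_i + (W_i cosα_i)·tanφ'] / Σ W_i sinα_i, with Δl_i = b_i / cosα_i.
Slice 1: Δl = 2.5/cos(-0.6°) = 2.500 m; N'_1 = 49·cos(-0.6°) = 49.0; c'Δl = 21.25; W sinα = -0.5
Slice 2: Δl = 1.4/cos7.4° = 1.412 m; N'_2 = 64·cos7.4° = 63.5; c'Δl = 12.00; W sinα = 8.2
Slice 3: Δl = 2.9/cos16.4° = 3.023 m; N'_3 = 202·cos16.4° = 193.8; c'Δl = 25.70; W sinα = 57.0
Slice 4: Δl = 1.9/cos26.9° = 2.131 m; N'_4 = 168·cos26.9° = 149.8; c'Δl = 18.11; W sinα = 76.0
Slice 5: Δl = 1.9/cos36.1° = 2.352 m; N'_5 = 182·cos36.1° = 147.1; c'Δl = 19.99; W sinα = 107.2
Slice 6: Δl = 2.4/cos47.9° = 3.580 m; N'_6 = 173·cos47.9° = 116.0; c'Δl = 30.43; W sinα = 128.4
Slice 7: Δl = 1.4/cos61.3° = 2.915 m; N'_7 = 36·cos61.3° = 17.3; c'Δl = 24.78; W sinα = 31.6
Σc'Δl = 152.3 kN/m; ΣN' = 736.4 kN/m; ΣW sinα = 407.9 kN/m
Resisting = 152.3 + 736.4·tan33.1° = 152.3 + 480.0 = 632.3 kN/m
FS = 632.3 / 407.9 = 1.550

FS = 1.55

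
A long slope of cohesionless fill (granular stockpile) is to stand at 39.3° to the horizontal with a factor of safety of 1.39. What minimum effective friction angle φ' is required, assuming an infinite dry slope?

φ' = 48.7°

FS = tanφ'/tanβ ⇒ tanφ' = FS · tanβ = 1.39 · tan39.3° = 1.1377
φ' = arctan(1.1377) = 48.69°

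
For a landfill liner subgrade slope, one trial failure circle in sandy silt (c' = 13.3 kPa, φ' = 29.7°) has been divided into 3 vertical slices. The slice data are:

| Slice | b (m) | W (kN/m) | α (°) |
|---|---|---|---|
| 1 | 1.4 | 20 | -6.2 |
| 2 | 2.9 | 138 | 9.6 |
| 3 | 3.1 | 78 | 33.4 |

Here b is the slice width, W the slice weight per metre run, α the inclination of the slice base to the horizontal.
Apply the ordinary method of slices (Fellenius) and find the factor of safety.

FS = 3.66

Ordinary method of slices: FS = Σ[c'·Δl_i + (W_i cosα_i)·tanφ'] / Σ W_i sinα_i, with Δl_i = b_i / cosα_i.
Slice 1: Δl = 1.4/cos(-6.2°) = 1.408 m; N'_1 = 20·cos(-6.2°) = 19.9; c'Δl = 18.73; W sinα = -2.2
Slice 2: Δl = 2.9/cos9.6° = 2.941 m; N'_2 = 138·cos9.6° = 136.1; c'Δl = 39.12; W sinα = 23.0
Slice 3: Δl = 3.1/cos33.4° = 3.713 m; N'_3 = 78·cos33.4° = 65.1; c'Δl = 49.39; W sinα = 42.9
Σc'Δl = 107.2 kN/m; ΣN' = 221.1 kN/m; ΣW sinα = 63.8 kN/m
Resisting = 107.2 + 221.1·tan29.7° = 107.2 + 126.1 = 233.3 kN/m
FS = 233.3 / 63.8 = 3.658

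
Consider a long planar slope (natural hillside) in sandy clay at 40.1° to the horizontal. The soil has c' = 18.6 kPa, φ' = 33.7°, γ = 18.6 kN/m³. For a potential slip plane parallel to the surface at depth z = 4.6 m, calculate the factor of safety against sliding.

FS = 1.23

For an infinite slope with a slip plane parallel to the surface (no pore pressure): FS = [c' + γz cos²β tanφ'] / [γz sinβ cosβ].
γz = 18.6·4.6 = 85.56 kN/m²
Numerator = 18.6 + 85.56·cos²40.1°·tan33.7° = 18.6 + 85.56·0.5851·0.6669 = 51.987 kPa
Denominator = 85.56·sin40.1°·cos40.1° = 85.56·0.6441·0.7649 = 42.156 kPa
FS = 51.987 / 42.156 = 1.233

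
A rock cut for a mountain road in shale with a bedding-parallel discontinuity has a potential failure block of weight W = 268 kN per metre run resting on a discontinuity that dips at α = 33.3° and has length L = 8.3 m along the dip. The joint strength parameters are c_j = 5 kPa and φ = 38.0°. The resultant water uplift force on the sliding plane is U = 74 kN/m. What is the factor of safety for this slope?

FS = 1.08

Resolving the block weight along and normal to the plane and applying the Mohr–Coulomb strength on the joint:
N' = W cosα − U = 268·cos33.3° − 74 = 150.0 kN/m
Driving force T = W sinα = 268·sin33.3° = 147.1 kN/m
Resisting force R = c_j·L + N'·tanφ = 5·8.3 + 150.0·tan38.0° = 41.5 + 117.2 = 158.7 kN/m
FS = R / T = 158.7 / 147.1 = 1.079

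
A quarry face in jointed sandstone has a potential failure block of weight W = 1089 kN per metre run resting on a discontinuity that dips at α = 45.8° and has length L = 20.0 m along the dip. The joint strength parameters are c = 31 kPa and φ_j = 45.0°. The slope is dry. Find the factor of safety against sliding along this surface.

Resolving the block weight along and normal to the plane and applying the Mohr–Coulomb strength on the joint:
N' = W cosα = 1089·cos45.8° = 759.2 kN/m
Driving force T = W sinα = 1089·sin45.8° = 780.7 kN/m
Resisting force R = c·L + N'·tanφ_j = 31·20.0 + 759.2·tan45.0° = 620.0 + 759.2 = 1379.2 kN/m
FS = R / T = 1379.2 / 780.7 = 1.767

FS = 1.77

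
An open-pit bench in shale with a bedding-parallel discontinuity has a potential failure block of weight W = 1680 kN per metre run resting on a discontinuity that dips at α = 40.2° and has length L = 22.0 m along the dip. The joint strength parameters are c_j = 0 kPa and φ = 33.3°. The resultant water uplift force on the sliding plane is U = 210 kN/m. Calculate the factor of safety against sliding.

FS = 0.65

Resolving the block weight along and normal to the plane and applying the Mohr–Coulomb strength on the joint:
N' = W cosα − U = 1680·cos40.2° − 210 = 1073.2 kN/m
Driving force T = W sinα = 1680·sin40.2° = 1084.4 kN/m
Resisting force R = c_j·L + N'·tanφ = 0·22.0 + 1073.2·tan33.3° = 0.0 + 704.9 = 704.9 kN/m
FS = R / T = 704.9 / 1084.4 = 0.650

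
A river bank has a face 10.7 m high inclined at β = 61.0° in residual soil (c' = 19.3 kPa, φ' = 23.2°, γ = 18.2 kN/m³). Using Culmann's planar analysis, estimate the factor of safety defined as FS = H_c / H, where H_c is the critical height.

H_c = (4c'/γ) · sinβ cosφ' / [1 − cos(β − φ')]
    = (4·19.3/18.2) · sin61.0°·cos23.2° / [1 − cos37.8°]
    = 4.242 · 0.8039 / 0.2098 = 16.25 m
FS = H_c / H = 16.25 / 10.7 = 1.519

FS = 1.52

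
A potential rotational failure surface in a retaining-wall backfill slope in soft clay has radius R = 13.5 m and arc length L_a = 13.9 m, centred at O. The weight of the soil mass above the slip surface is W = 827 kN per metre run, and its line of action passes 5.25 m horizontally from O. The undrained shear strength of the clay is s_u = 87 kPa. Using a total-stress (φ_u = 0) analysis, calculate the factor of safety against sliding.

Taking moments about the centre O, the resisting moment is provided by the undrained shear strength acting along the arc:
M_R = s_u·L_a·R = 87·13.90·13.5 = 16325.5 kN·m/m
M_D = W·d = 827·5.25 = 4341.8 kN·m/m
FS = M_R / M_D = 16325.5 / 4341.8 = 3.760

FS = 3.76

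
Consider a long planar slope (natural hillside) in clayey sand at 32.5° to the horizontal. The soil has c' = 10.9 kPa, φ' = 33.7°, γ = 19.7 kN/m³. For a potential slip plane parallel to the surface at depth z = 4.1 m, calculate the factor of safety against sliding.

For an infinite slope with a slip plane parallel to the surface (no pore pressure): FS = [c' + γz cos²β tanφ'] / [γz sinβ cosβ].
γz = 19.7·4.1 = 80.77 kN/m²
Numerator = 10.9 + 80.77·cos²32.5°·tan33.7° = 10.9 + 80.77·0.7113·0.6669 = 49.216 kPa
Denominator = 80.77·sin32.5°·cos32.5° = 80.77·0.5373·0.8434 = 36.601 kPa
FS = 49.216 / 36.601 = 1.345

FS = 1.34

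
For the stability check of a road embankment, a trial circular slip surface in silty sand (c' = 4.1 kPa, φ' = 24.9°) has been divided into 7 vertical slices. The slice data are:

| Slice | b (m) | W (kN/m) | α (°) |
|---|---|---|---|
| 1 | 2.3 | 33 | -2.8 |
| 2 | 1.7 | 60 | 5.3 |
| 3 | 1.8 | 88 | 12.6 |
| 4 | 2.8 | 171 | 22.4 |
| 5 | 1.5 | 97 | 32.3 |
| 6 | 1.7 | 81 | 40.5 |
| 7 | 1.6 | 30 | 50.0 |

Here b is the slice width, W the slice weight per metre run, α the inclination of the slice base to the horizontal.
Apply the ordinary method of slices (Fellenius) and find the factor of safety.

Ordinary method of slices: FS = Σ[c'·Δl_i + (W_i cosα_i)·tanφ'] / Σ W_i sinα_i, with Δl_i = b_i / cosα_i.
Slice 1: Δl = 2.3/cos(-2.8°) = 2.303 m; N'_1 = 33·cos(-2.8°) = 33.0; c'Δl = 9.44; W sinα = -1.6
Slice 2: Δl = 1.7/cos5.3° = 1.707 m; N'_2 = 60·cos5.3° = 59.7; c'Δl = 7.00; W sinα = 5.5
Slice 3: Δl = 1.8/cos12.6° = 1.844 m; N'_3 = 88·cos12.6° = 85.9; c'Δl = 7.56; W sinα = 19.2
Slice 4: Δl = 2.8/cos22.4° = 3.029 m; N'_4 = 171·cos22.4° = 158.1; c'Δl = 12.42; W sinα = 65.2
Slice 5: Δl = 1.5/cos32.3° = 1.775 m; N'_5 = 97·cos32.3° = 82.0; c'Δl = 7.28; W sinα = 51.8
Slice 6: Δl = 1.7/cos40.5° = 2.236 m; N'_6 = 81·cos40.5° = 61.6; c'Δl = 9.17; W sinα = 52.6
Slice 7: Δl = 1.6/cos50.0° = 2.489 m; N'_7 = 30·cos50.0° = 19.3; c'Δl = 10.21; W sinα = 23.0
Σc'Δl = 63.1 kN/m; ΣN' = 499.5 kN/m; ΣW sinα = 215.7 kN/m
Resisting = 63.1 + 499.5·tan24.9° = 63.1 + 231.9 = 295.0 kN/m
FS = 295.0 / 215.7 = 1.367

FS = 1.37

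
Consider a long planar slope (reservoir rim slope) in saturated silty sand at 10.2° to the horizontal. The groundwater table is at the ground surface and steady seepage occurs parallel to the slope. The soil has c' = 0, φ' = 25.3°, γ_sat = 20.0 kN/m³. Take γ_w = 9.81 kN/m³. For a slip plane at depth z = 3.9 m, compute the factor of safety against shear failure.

FS = 1.34

With seepage parallel to the slope and the water table at the surface, the effective normal stress on the slip plane uses the buoyant unit weight γ' = γ_sat − γ_w while the driving shear stress uses γ_sat:
FS = [c' + γ' z cos²β tanφ'] / [γ_sat z sinβ cosβ]
(For c' = 0 this reduces to FS = (γ'/γ_sat)·tanφ'/tanβ.)
γ' = 20.0 − 9.81 = 10.19 kN/m³
Numerator = 0.0 + 10.19·3.9·cos²10.2°·tan25.3° = 0.0 + 10.19·3.9·0.9686·0.4727 = 18.196 kPa
Denominator = 20.0·3.9·sin10.2°·cos10.2° = 20.0·3.9·0.1771·0.9842 = 13.594 kPa
FS = 18.196 / 13.594 = 1.339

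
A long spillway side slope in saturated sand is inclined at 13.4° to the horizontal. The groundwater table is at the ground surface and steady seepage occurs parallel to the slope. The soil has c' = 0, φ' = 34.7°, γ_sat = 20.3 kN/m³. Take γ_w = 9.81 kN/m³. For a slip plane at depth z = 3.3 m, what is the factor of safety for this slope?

With seepage parallel to the slope and the water table at the surface, the effective normal stress on the slip plane uses the buoyant unit weight γ' = γ_sat − γ_w while the driving shear stress uses γ_sat:
FS = [c' + γ' z cos²β tanφ'] / [γ_sat z sinβ cosβ]
(For c' = 0 this reduces to FS = (γ'/γ_sat)·tanφ'/tanβ.)
γ' = 20.3 − 9.81 = 10.49 kN/m³
Numerator = 0.0 + 10.49·3.3·cos²13.4°·tan34.7° = 0.0 + 10.49·3.3·0.9463·0.6924 = 22.683 kPa
Denominator = 20.3·3.3·sin13.4°·cos13.4° = 20.3·3.3·0.2317·0.9728 = 15.102 kPa
FS = 22.683 / 15.102 = 1.502

FS = 1.50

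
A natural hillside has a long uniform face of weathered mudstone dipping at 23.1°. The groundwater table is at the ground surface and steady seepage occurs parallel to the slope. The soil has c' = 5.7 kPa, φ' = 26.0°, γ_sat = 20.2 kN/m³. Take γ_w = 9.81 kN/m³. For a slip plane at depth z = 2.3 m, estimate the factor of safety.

FS = 0.93

With seepage parallel to the slope and the water table at the surface, the effective normal stress on the slip plane uses the buoyant unit weight γ' = γ_sat − γ_w while the driving shear stress uses γ_sat:
FS = [c' + γ' z cos²β tanφ'] / [γ_sat z sinβ cosβ]
γ' = 20.2 − 9.81 = 10.39 kN/m³
Numerator = 5.7 + 10.39·2.3·cos²23.1°·tan26.0° = 5.7 + 10.39·2.3·0.8461·0.4877 = 15.561 kPa
Denominator = 20.2·2.3·sin23.1°·cos23.1° = 20.2·2.3·0.3923·0.9198 = 16.766 kPa
FS = 15.561 / 16.766 = 0.928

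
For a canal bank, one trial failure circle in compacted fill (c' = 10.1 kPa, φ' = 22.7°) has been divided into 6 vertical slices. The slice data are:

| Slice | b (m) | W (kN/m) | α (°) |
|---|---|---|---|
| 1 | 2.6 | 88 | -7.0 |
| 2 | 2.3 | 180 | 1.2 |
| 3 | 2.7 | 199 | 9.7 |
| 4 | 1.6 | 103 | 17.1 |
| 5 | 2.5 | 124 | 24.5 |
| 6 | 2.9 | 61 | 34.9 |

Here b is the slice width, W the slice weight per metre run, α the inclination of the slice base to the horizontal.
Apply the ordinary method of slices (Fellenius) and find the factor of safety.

FS = 3.22

Ordinary method of slices: FS = Σ[c'·Δl_i + (W_i cosα_i)·tanφ'] / Σ W_i sinα_i, with Δl_i = b_i / cosα_i.
Slice 1: Δl = 2.6/cos(-7.0°) = 2.620 m; N'_1 = 88·cos(-7.0°) = 87.3; c'Δl = 26.46; W sinα = -10.7
Slice 2: Δl = 2.3/cos1.2° = 2.301 m; N'_2 = 180·cos1.2° = 180.0; c'Δl = 23.24; W sinα = 3.8
Slice 3: Δl = 2.7/cos9.7° = 2.739 m; N'_3 = 199·cos9.7° = 196.2; c'Δl = 27.67; W sinα = 33.5
Slice 4: Δl = 1.6/cos17.1° = 1.674 m; N'_4 = 103·cos17.1° = 98.4; c'Δl = 16.91; W sinα = 30.3
Slice 5: Δl = 2.5/cos24.5° = 2.747 m; N'_5 = 124·cos24.5° = 112.8; c'Δl = 27.75; W sinα = 51.4
Slice 6: Δl = 2.9/cos34.9° = 3.536 m; N'_6 = 61·cos34.9° = 50.0; c'Δl = 35.71; W sinα = 34.9
Σc'Δl = 157.7 kN/m; ΣN' = 724.8 kN/m; ΣW sinα = 143.2 kN/m
Resisting = 157.7 + 724.8·tan22.7° = 157.7 + 303.2 = 460.9 kN/m
FS = 460.9 / 143.2 = 3.219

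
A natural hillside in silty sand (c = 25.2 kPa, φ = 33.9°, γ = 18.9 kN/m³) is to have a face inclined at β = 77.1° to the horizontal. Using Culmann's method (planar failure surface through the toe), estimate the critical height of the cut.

Culmann's analysis gives the critical failure plane at α_cr = (β + φ)/2 = (77.1 + 33.9)/2 = 55.5°, and the critical height
H_c = (4c/γ) · sinβ cosφ / [1 − cos(β − φ)]
    = (4·25.2/18.9) · sin77.1°·cos33.9° / [1 − cos(43.2°)]
    = 5.333 · 0.9748·0.8300 / [1 − 0.7290]
    = 5.333 · 0.8091 / 0.2710
    = 15.92 m

H_c = 15.92 m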